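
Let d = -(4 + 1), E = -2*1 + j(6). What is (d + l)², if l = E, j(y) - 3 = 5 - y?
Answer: 25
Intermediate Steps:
j(y) = 8 - y (j(y) = 3 + (5 - y) = 8 - y)
E = 0 (E = -2*1 + (8 - 1*6) = -2 + (8 - 6) = -2 + 2 = 0)
d = -5 (d = -1*5 = -5)
l = 0
(d + l)² = (-5 + 0)² = (-5)² = 25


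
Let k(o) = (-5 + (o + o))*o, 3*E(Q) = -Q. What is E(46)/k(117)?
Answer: -46/80379 ≈ -0.00057229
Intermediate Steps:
E(Q) = -Q/3 (E(Q) = (-Q)/3 = -Q/3)
k(o) = o*(-5 + 2*o) (k(o) = (-5 + 2*o)*o = o*(-5 + 2*o))
E(46)/k(117) = (-⅓*46)/((117*(-5 + 2*117))) = -46*1/(117*(-5 + 234))/3 = -46/(3*(117*229)) = -46/3/26793 = -46/3*1/26793 = -46/80379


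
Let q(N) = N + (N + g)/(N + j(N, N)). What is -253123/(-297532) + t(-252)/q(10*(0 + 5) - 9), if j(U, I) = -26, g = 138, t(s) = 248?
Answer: 653899351/118120204 ≈ 5.5359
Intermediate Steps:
q(N) = N + (138 + N)/(-26 + N) (q(N) = N + (N + 138)/(N - 26) = N + (138 + N)/(-26 + N))
-253123/(-297532) + t(-252)/q(10*(0 + 5) - 9) = -253123/(-297532) + 248/(((138 + (10*(0 + 5) - 9)**2 - 25*(10*(0 + 5) - 9))/(-26 + (10*(0 + 5) - 9)))) = -253123*(-1/297532) + 248/(((138 + (10*5 - 9)**2 - 25*(10*5 - 9))/(-26 + (10*5 - 9)))) = 253123/297532 + 248/(((138 + (50 - 9)**2 - 25*(50 - 9))/(-26 + (50 - 9)))) = 253123/297532 + 248/(((138 + 41**2 - 25*41)/(-26 + 41))) = 253123/297532 + 248/(((138 + 1681 - 1025)/15)) = 253123/297532 + 248/(((1/15)*794)) = 253123/297532 + 248/(794/15) = 253123/297532 + 248*(15/794) = 253123/297532 + 1860/397 = 653899351/118120204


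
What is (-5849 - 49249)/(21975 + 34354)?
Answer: -55098/56329 ≈ -0.97815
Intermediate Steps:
(-5849 - 49249)/(21975 + 34354) = -55098/56329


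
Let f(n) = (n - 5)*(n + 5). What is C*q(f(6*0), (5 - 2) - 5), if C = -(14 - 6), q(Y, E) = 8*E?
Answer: 128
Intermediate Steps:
f(n) = (-5 + n)*(5 + n)
C = -8 (C = -1*8 = -8)
C*q(f(6*0), (5 - 2) - 5) = -64*((5 - 2) - 5) = -64*(3 - 5) = -64*(-2) = -8*(-16) = 128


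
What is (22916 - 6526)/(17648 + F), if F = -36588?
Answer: -1639/1894 ≈ -0.86536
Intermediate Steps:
(22916 - 6526)/(17648 + F) = (22916 - 6526)/(17648 - 36588) = 16390/(-18940) = 16390*(-1/18940) = -1639/1894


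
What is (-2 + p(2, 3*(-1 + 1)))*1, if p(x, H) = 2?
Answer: 0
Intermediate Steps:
(-2 + p(2, 3*(-1 + 1)))*1 = (-2 + 2)*1 = 0*1 = 0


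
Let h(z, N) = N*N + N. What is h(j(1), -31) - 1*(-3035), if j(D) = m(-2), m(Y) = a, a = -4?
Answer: 3965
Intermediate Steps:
m(Y) = -4
j(D) = -4
h(z, N) = N + N**2 (h(z, N) = N**2 + N = N + N**2)
h(j(1), -31) - 1*(-3035) = -31*(1 - 31) - 1*(-3035) = -31*(-30) + 3035 = 930 + 3035 = 3965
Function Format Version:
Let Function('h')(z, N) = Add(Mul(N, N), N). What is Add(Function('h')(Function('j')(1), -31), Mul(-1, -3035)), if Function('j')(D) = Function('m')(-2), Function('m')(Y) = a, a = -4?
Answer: 3965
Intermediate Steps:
Function('m')(Y) = -4
Function('j')(D) = -4
Function('h')(z, N) = Add(N, Pow(N, 2)) (Function('h')(z, N) = Add(Pow(N, 2), N) = Add(N, Pow(N, 2)))
Add(Function('h')(Function('j')(1), -31), Mul(-1, -3035)) = Add(Mul(-31, Add(1, -31)), Mul(-1, -3035)) = Add(Mul(-31, -30), 3035) = Add(930, 3035) = 3965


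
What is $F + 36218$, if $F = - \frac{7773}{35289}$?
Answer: $\frac{426029743}{11763} \approx 36218.0$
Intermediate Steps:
$F = - \frac{2591}{11763}$ ($F = \left(-7773\right) \frac{1}{35289} = - \frac{2591}{11763} \approx -0.22027$)
$F + 36218 = - \frac{2591}{11763} + 36218 = \frac{426029743}{11763}$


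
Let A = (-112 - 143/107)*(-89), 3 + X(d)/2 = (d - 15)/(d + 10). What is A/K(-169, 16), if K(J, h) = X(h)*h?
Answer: -14030939/131824 ≈ -106.44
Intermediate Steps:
X(d) = -6 + 2*(-15 + d)/(10 + d) (X(d) = -6 + 2*((d - 15)/(d + 10)) = -6 + 2*((-15 + d)/(10 + d)) = -6 + 2*(-15 + d)/(10 + d))
A = 1079303/107 (A = (-112 - 143*1/107)*(-89) = (-112 - 143/107)*(-89) = -12127/107*(-89) = 1079303/107 ≈ 10087.)
K(J, h) = 2*h*(-45 - 2*h)/(10 + h) (K(J, h) = (2*(-45 - 2*h)/(10 + h))*h = 2*h*(-45 - 2*h)/(10 + h))
A/K(-169, 16) = 1079303/(107*((-2*16*(45 + 2*16)/(10 + 16)))) = 1079303/(107*((-2*16*(45 + 32)/26))) = 1079303/(107*((-2*16*1/26*77))) = 1079303/(107*(-1232/13)) = (1079303/107)*(-13/1232) = -14030939/131824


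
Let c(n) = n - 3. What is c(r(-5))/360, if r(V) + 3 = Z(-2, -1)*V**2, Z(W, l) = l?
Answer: -31/360 ≈ -0.086111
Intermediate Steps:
r(V) = -3 - V**2
c(n) = -3 + n
c(r(-5))/360 = (-3 + (-3 - 1*(-5)**2))/360 = (-3 + (-3 - 1*25))*(1/360) = (-3 + (-3 - 25))*(1/360) = (-3 - 28)*(1/360) = -31*1/360 = -31/360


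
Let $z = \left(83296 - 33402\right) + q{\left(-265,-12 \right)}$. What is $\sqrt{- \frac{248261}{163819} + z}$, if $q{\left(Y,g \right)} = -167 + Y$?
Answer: $\frac{\sqrt{1327354442539823}}{163819} \approx 222.4$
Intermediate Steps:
$z = 49462$ ($z = \left(83296 - 33402\right) - 432 = 49894 - 432 = 49462$)
$\sqrt{- \frac{248261}{163819} + z} = \sqrt{- \frac{248261}{163819} + 49462} = \sqrt{\frac{8102567117}{163819}} = \frac{\sqrt{1327354442539823}}{163819}$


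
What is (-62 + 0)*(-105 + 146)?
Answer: -2542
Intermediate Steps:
(-62 + 0)*(-105 + 146) = -62*41 = -2542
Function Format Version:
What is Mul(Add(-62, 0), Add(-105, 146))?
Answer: -2542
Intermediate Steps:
Mul(Add(-62, 0), Add(-105, 146)) = Mul(-62, 41) = -2542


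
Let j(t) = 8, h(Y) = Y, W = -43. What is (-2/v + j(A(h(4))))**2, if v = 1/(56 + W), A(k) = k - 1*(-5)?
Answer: 324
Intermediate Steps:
A(k) = 5 + k (A(k) = k + 5 = 5 + k)
v = 1/13 (v = 1/(56 - 43) = 1/13 ≈ 0.076923)
(-2/v + j(A(h(4))))**2 = (-2/1/13 + 8)**2 = (-2*13 + 8)**2 = (-26 + 8)**2 = (-18)**2 = 324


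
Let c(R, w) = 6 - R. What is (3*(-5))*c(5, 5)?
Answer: -15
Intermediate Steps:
(3*(-5))*c(5, 5) = (3*(-5))*(6 - 1*5) = -15*(6 - 5) = -15*1 = -15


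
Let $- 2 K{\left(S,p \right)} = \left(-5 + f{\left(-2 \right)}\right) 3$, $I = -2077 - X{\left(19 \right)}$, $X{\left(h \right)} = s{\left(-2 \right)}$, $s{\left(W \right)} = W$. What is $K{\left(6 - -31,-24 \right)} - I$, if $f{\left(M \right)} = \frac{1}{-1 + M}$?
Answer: $2083$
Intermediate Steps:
$X{\left(h \right)} = -2$
$I = -2075$ ($I = -2077 - -2 = -2077 + 2 = -2075$)
$K{\left(S,p \right)} = 8$ ($K{\left(S,p \right)} = - \frac{\left(-5 + \frac{1}{-1 - 2}\right) 3}{2} = - \frac{\left(-5 + \frac{1}{-3}\right) 3}{2} = - \frac{\left(-5 - \frac{1}{3}\right) 3}{2} = - \frac{\left(- \frac{16}{3}\right) 3}{2} = \left(- \frac{1}{2}\right) \left(-16\right) = 8$)
$K{\left(6 - -31,-24 \right)} - I = 8 - -2075 = 8 + 2075 = 2083$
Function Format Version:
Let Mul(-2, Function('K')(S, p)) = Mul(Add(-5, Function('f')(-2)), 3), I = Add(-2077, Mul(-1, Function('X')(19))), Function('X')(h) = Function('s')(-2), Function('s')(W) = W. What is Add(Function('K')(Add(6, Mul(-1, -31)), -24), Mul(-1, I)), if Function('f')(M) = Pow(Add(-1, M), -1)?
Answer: 2083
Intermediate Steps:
Function('X')(h) = -2
I = -2075 (I = Add(-2077, Mul(-1, -2)) = Add(-2077, 2) = -2075)
Function('K')(S, p) = 8 (Function('K')(S, p) = Mul(Rational(-1, 2), Mul(Add(-5, Pow(Add(-1, -2), -1)), 3)) = Mul(Rational(-1, 2), Mul(Add(-5, Pow(-3, -1)), 3)) = Mul(Rational(-1, 2), Mul(Add(-5, Rational(-1, 3)), 3)) = Mul(Rational(-1, 2), Mul(Rational(-16, 3), 3)) = Mul(Rational(-1, 2), -16) = 8)
Add(Function('K')(Add(6, Mul(-1, -31)), -24), Mul(-1, I)) = Add(8, Mul(-1, -2075)) = Add(8, 2075) = 2083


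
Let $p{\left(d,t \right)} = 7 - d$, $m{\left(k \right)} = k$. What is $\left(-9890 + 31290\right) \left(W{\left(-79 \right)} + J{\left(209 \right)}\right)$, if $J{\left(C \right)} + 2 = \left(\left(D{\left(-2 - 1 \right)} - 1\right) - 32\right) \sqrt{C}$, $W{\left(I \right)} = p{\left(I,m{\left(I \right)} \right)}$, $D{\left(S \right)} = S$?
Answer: $1797600 - 770400 \sqrt{209} \approx -9.3399 \cdot 10^{6}$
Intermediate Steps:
$W{\left(I \right)} = 7 - I$
$J{\left(C \right)} = -2 - 36 \sqrt{C}$ ($J{\left(C \right)} = -2 + \left(\left(\left(-2 - 1\right) - 1\right) - 32\right) \sqrt{C} = -2 + \left(\left(-3 - 1\right) - 32\right) \sqrt{C} = -2 + \left(-4 - 32\right) \sqrt{C} = -2 - 36 \sqrt{C}$)
$\left(-9890 + 31290\right) \left(W{\left(-79 \right)} + J{\left(209 \right)}\right) = \left(-9890 + 31290\right) \left(\left(7 - -79\right) - \left(2 + 36 \sqrt{209}\right)\right) = 21400 \left(\left(7 + 79\right) - \left(2 + 36 \sqrt{209}\right)\right) = 21400 \left(86 - \left(2 + 36 \sqrt{209}\right)\right) = 21400 \left(84 - 36 \sqrt{209}\right) = 1797600 - 770400 \sqrt{209}$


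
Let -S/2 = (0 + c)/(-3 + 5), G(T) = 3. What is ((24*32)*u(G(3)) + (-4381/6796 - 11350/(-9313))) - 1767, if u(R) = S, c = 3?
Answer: -257621929161/63291148 ≈ -4070.4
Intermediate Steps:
S = -3 (S = -2*(0 + 3)/(-3 + 5) = -6/2 = -2*3/2 = -3)
u(R) = -3
((24*32)*u(G(3)) + (-4381/6796 - 11350/(-9313))) - 1767 = ((24*32)*(-3) + (-4381/6796 - 11350/(-9313))) - 1767 = (768*(-3) + (-4381*1/6796 - 11350*(-1/9313))) - 1767 = (-2304 + (-4381/6796 + 11350/9313)) - 1767 = (-2304 + 36334347/63291148) - 1767 = -145786470645/63291148 - 1767 = -257621929161/63291148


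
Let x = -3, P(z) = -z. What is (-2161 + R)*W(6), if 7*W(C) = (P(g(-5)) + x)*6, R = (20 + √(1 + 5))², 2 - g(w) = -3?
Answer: 84240/7 - 1920*√6/7 ≈ 11362.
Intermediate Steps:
g(w) = 5 (g(w) = 2 - 1*(-3) = 2 + 3 = 5)
R = (20 + √6)² ≈ 503.98
W(C) = -48/7 (W(C) = ((-1*5 - 3)*6)/7 = ((-5 - 3)*6)/7 = (-8*6)/7 = (⅐)*(-48) = -48/7)
(-2161 + R)*W(6) = (-2161 + (20 + √6)²)*(-48/7) = 103728/7 - 48*(20 + √6)²/7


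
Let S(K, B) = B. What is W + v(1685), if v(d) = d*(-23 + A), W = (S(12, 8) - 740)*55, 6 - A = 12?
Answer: -89125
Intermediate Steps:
A = -6 (A = 6 - 1*12 = 6 - 12 = -6)
W = -40260 (W = (8 - 740)*55 = -732*55 = -40260)
v(d) = -29*d (v(d) = d*(-23 - 6) = d*(-29) = -29*d)
W + v(1685) = -40260 - 29*1685 = -40260 - 48865 = -89125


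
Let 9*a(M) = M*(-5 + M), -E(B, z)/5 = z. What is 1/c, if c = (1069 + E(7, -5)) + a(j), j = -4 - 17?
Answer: 3/3464 ≈ 0.00086605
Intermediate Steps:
E(B, z) = -5*z
j = -21
a(M) = M*(-5 + M)/9 (a(M) = (M*(-5 + M))/9 = M*(-5 + M)/9)
c = 3464/3 (c = (1069 - 5*(-5)) + (⅑)*(-21)*(-5 - 21) = (1069 + 25) + (⅑)*(-21)*(-26) = 1094 + 182/3 = 3464/3 ≈ 1154.7)
1/c = 1/(3464/3) = 3/3464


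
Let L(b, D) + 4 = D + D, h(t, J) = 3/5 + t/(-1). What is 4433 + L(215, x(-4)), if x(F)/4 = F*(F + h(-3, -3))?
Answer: 22209/5 ≈ 4441.8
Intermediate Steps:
h(t, J) = ⅗ - t (h(t, J) = 3*(⅕) + t*(-1) = ⅗ - t)
x(F) = 4*F*(18/5 + F) (x(F) = 4*(F*(F + (⅗ - 1*(-3)))) = 4*(F*(F + (⅗ + 3))) = 4*(F*(F + 18/5)) = 4*(F*(18/5 + F)) = 4*F*(18/5 + F))
L(b, D) = -4 + 2*D (L(b, D) = -4 + (D + D) = -4 + 2*D)
4433 + L(215, x(-4)) = 4433 + (-4 + 2*((⅘)*(-4)*(18 + 5*(-4)))) = 4433 + (-4 + 2*((⅘)*(-4)*(18 - 20))) = 4433 + (-4 + 2*((⅘)*(-4)*(-2))) = 4433 + (-4 + 2*(32/5)) = 4433 + (-4 + 64/5) = 4433 + 44/5 = 22209/5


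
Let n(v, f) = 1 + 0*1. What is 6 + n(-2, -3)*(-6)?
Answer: 0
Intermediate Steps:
n(v, f) = 1 (n(v, f) = 1 + 0 = 1)
6 + n(-2, -3)*(-6) = 6 + 1*(-6) = 6 - 6 = 0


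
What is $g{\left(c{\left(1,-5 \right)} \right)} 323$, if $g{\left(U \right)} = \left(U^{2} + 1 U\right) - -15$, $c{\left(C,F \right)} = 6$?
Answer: $18411$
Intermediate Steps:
$g{\left(U \right)} = 15 + U + U^{2}$ ($g{\left(U \right)} = \left(U^{2} + U\right) + 15 = \left(U + U^{2}\right) + 15 = 15 + U + U^{2}$)
$g{\left(c{\left(1,-5 \right)} \right)} 323 = \left(15 + 6 + 6^{2}\right) 323 = \left(15 + 6 + 36\right) 323 = 57 \cdot 323 = 18411$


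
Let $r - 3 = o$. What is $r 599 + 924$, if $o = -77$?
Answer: $-43402$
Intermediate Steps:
$r = -74$ ($r = 3 - 77 = -74$)
$r 599 + 924 = \left(-74\right) 599 + 924 = -44326 + 924 = -43402$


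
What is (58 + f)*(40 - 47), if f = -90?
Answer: 224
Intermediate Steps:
(58 + f)*(40 - 47) = (58 - 90)*(40 - 47) = -32*(-7) = 224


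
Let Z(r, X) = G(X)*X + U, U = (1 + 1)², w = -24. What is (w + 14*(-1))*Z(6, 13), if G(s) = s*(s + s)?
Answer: -167124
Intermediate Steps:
G(s) = 2*s² (G(s) = s*(2*s) = 2*s²)
U = 4 (U = 2² = 4)
Z(r, X) = 4 + 2*X³ (Z(r, X) = (2*X²)*X + 4 = 2*X³ + 4 = 4 + 2*X³)
(w + 14*(-1))*Z(6, 13) = (-24 + 14*(-1))*(4 + 2*13³) = (-24 - 14)*(4 + 2*2197) = -38*(4 + 4394) = -38*4398 = -167124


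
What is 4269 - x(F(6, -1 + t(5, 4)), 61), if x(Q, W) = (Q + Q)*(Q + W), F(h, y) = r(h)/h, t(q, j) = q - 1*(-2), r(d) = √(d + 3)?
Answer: 8415/2 ≈ 4207.5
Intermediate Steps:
r(d) = √(3 + d)
t(q, j) = 2 + q (t(q, j) = q + 2 = 2 + q)
F(h, y) = √(3 + h)/h
x(Q, W) = 2*Q*(Q + W) (x(Q, W) = (2*Q)*(Q + W) = 2*Q*(Q + W))
4269 - x(F(6, -1 + t(5, 4)), 61) = 4269 - 2*√(3 + 6)/6*(√(3 + 6)/6 + 61) = 4269 - 2*√9/6*(√9/6 + 61) = 4269 - 2*(⅙)*3*((⅙)*3 + 61) = 4269 - 2*(½ + 61)/2 = 4269 - 2*123/(2*2) = 4269 - 1*123/2 = 4269 - 123/2 = 8415/2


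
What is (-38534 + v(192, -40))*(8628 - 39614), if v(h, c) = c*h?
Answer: 1431987004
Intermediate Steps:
(-38534 + v(192, -40))*(8628 - 39614) = (-38534 - 40*192)*(8628 - 39614) = (-38534 - 7680)*(-30986) = -46214*(-30986) = 1431987004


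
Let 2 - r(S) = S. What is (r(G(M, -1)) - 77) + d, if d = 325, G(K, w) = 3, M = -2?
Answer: 247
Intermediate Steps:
r(S) = 2 - S
(r(G(M, -1)) - 77) + d = ((2 - 1*3) - 77) + 325 = ((2 - 3) - 77) + 325 = (-1 - 77) + 325 = -78 + 325 = 247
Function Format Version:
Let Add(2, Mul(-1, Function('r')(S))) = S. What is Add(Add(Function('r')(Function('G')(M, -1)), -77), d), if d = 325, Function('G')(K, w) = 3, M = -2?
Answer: 247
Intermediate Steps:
Function('r')(S) = Add(2, Mul(-1, S))
Add(Add(Function('r')(Function('G')(M, -1)), -77), d) = Add(Add(Add(2, Mul(-1, 3)), -77), 325) = Add(Add(Add(2, -3), -77), 325) = Add(Add(-1, -77), 325) = Add(-78, 325) = 247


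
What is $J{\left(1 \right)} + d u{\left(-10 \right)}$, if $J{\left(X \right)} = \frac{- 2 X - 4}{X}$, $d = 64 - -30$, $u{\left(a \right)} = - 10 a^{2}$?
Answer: $-94006$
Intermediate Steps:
$d = 94$ ($d = 64 + 30 = 94$)
$J{\left(X \right)} = \frac{-4 - 2 X}{X}$
$J{\left(1 \right)} + d u{\left(-10 \right)} = \left(-2 - \frac{4}{1}\right) + 94 \left(- 10 \left(-10\right)^{2}\right) = \left(-2 - 4\right) + 94 \left(\left(-10\right) 100\right) = \left(-2 - 4\right) + 94 \left(-1000\right) = -6 - 94000 = -94006$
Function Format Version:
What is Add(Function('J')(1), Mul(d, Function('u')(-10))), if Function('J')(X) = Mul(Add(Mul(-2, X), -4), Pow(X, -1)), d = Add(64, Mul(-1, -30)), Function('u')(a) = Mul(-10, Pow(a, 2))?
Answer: -94006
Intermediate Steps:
d = 94 (d = Add(64, 30) = 94)
Function('J')(X) = Mul(Pow(X, -1), Add(-4, Mul(-2, X))) (Function('J')(X) = Mul(Add(-4, Mul(-2, X)), Pow(X, -1)) = Mul(Pow(X, -1), Add(-4, Mul(-2, X))))
Add(Function('J')(1), Mul(d, Function('u')(-10))) = Add(Add(-2, Mul(-4, Pow(1, -1))), Mul(94, Mul(-10, Pow(-10, 2)))) = Add(Add(-2, Mul(-4, 1)), Mul(94, Mul(-10, 100))) = Add(Add(-2, -4), Mul(94, -1000)) = Add(-6, -94000) = -94006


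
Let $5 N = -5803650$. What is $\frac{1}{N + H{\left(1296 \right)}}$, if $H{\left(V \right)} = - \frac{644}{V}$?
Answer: $- \frac{324}{376076681} \approx -8.6153 \cdot 10^{-7}$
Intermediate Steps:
$N = -1160730$ ($N = \frac{1}{5} \left(-5803650\right) = -1160730$)
$\frac{1}{N + H{\left(1296 \right)}} = \frac{1}{-1160730 - \frac{644}{1296}} = \frac{1}{-1160730 - \frac{161}{324}} = \frac{1}{- \frac{376076681}{324}} = - \frac{324}{376076681}$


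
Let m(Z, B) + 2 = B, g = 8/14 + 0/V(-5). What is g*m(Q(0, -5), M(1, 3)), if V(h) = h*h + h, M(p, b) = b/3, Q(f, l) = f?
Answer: -4/7 ≈ -0.57143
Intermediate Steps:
M(p, b) = b/3 (M(p, b) = b*(⅓) = b/3)
V(h) = h + h² (V(h) = h² + h = h + h²)
g = 4/7 (g = 8/14 + 0/((-5*(1 - 5))) = 8*(1/14) + 0/((-5*(-4))) = 4/7 + 0/20 = 4/7 + 0*(1/20) = 4/7 + 0 = 4/7 ≈ 0.57143)
m(Z, B) = -2 + B
g*m(Q(0, -5), M(1, 3)) = 4*(-2 + (⅓)*3)/7 = 4*(-2 + 1)/7 = (4/7)*(-1) = -4/7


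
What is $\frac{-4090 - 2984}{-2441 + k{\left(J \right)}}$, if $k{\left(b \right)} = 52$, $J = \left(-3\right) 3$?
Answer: $\frac{7074}{2389} \approx 2.9611$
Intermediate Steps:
$J = -9$
$\frac{-4090 - 2984}{-2441 + k{\left(J \right)}} = \frac{-4090 - 2984}{-2441 + 52} = - \frac{7074}{-2389} = \left(-7074\right) \left(- \frac{1}{2389}\right) = \frac{7074}{2389}$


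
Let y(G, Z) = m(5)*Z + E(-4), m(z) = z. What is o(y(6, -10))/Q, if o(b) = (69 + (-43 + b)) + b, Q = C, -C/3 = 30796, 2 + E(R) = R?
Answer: 43/46194 ≈ 0.00093086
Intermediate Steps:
E(R) = -2 + R
C = -92388 (C = -3*30796 = -92388)
Q = -92388
y(G, Z) = -6 + 5*Z (y(G, Z) = 5*Z + (-2 - 4) = 5*Z - 6 = -6 + 5*Z)
o(b) = 26 + 2*b (o(b) = (26 + b) + b = 26 + 2*b)
o(y(6, -10))/Q = (26 + 2*(-6 + 5*(-10)))/(-92388) = (26 + 2*(-6 - 50))*(-1/92388) = (26 + 2*(-56))*(-1/92388) = (26 - 112)*(-1/92388) = -86*(-1/92388) = 43/46194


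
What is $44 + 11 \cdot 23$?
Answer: $297$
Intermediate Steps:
$44 + 11 \cdot 23 = 44 + 253 = 297$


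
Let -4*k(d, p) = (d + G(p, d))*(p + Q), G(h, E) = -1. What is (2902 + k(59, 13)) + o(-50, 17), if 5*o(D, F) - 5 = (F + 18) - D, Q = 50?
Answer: 4013/2 ≈ 2006.5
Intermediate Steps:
o(D, F) = 23/5 - D/5 + F/5 (o(D, F) = 1 + ((F + 18) - D)/5 = 1 + ((18 + F) - D)/5 = 1 + (18 + F - D)/5 = 1 + (18/5 - D/5 + F/5) = 23/5 - D/5 + F/5)
k(d, p) = -(-1 + d)*(50 + p)/4 (k(d, p) = -(d - 1)*(p + 50)/4 = -(-1 + d)*(50 + p)/4)
(2902 + k(59, 13)) + o(-50, 17) = (2902 + (25/2 - 25/2*59 + (¼)*13 - ¼*59*13)) + (23/5 - ⅕*(-50) + (⅕)*17) = (2902 + (25/2 - 1475/2 + 13/4 - 767/4)) + (23/5 + 10 + 17/5) = (2902 - 1827/2) + 18 = 3977/2 + 18 = 4013/2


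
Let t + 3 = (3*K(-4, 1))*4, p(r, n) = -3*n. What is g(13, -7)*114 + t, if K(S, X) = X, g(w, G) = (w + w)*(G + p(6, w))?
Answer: -136335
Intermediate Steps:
g(w, G) = 2*w*(G - 3*w) (g(w, G) = (w + w)*(G - 3*w) = (2*w)*(G - 3*w) = 2*w*(G - 3*w))
t = 9 (t = -3 + (3*1)*4 = -3 + 3*4 = -3 + 12 = 9)
g(13, -7)*114 + t = (2*13*(-7 - 3*13))*114 + 9 = (2*13*(-7 - 39))*114 + 9 = (2*13*(-46))*114 + 9 = -1196*114 + 9 = -136344 + 9 = -136335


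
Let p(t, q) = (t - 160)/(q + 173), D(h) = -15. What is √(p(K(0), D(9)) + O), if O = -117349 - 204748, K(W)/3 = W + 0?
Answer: I*√2010213697/79 ≈ 567.54*I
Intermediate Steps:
K(W) = 3*W (K(W) = 3*(W + 0) = 3*W)
p(t, q) = (-160 + t)/(173 + q)
O = -322097
√(p(K(0), D(9)) + O) = √((-160 + 3*0)/(173 - 15) - 322097) = √((-160 + 0)/158 - 322097) = √((1/158)*(-160) - 322097) = √(-80/79 - 322097) = √(-25445743/79) = I*√2010213697/79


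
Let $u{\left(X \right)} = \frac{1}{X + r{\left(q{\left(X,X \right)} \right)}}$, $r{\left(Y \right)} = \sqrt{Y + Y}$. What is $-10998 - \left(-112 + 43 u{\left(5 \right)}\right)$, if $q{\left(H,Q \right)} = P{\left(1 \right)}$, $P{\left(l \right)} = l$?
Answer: $- \frac{250593}{23} + \frac{43 \sqrt{2}}{23} \approx -10893.0$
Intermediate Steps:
$q{\left(H,Q \right)} = 1$
$r{\left(Y \right)} = \sqrt{2} \sqrt{Y}$ ($r{\left(Y \right)} = \sqrt{2 Y} = \sqrt{2} \sqrt{Y}$)
$u{\left(X \right)} = \frac{1}{X + \sqrt{2}}$ ($u{\left(X \right)} = \frac{1}{X + \sqrt{2} \sqrt{1}} = \frac{1}{X + \sqrt{2} \cdot 1} = \frac{1}{X + \sqrt{2}}$)
$-10998 - \left(-112 + 43 u{\left(5 \right)}\right) = -10998 + \left(- \frac{43}{5 + \sqrt{2}} + 112\right) = -10998 + \left(112 - \frac{43}{5 + \sqrt{2}}\right) = -10886 - \frac{43}{5 + \sqrt{2}}$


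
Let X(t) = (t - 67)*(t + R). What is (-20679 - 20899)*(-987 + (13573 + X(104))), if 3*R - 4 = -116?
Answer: -1877579324/3 ≈ -6.2586e+8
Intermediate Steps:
R = -112/3 (R = 4/3 + (⅓)*(-116) = 4/3 - 116/3 = -112/3 ≈ -37.333)
X(t) = (-67 + t)*(-112/3 + t) (X(t) = (t - 67)*(t - 112/3) = (-67 + t)*(-112/3 + t))
(-20679 - 20899)*(-987 + (13573 + X(104))) = (-20679 - 20899)*(-987 + (13573 + (7504/3 + 104² - 313/3*104))) = -41578*(-987 + (13573 + (7504/3 + 10816 - 32552/3))) = -41578*(-987 + (13573 + 7400/3)) = -41578*(-987 + 48119/3) = -41578*45158/3 = -1877579324/3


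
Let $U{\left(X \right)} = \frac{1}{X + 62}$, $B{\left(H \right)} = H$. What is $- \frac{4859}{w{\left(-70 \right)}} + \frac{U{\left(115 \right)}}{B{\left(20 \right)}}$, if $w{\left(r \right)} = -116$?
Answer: $\frac{1075061}{25665} \approx 41.888$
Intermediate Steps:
$U{\left(X \right)} = \frac{1}{62 + X}$
$- \frac{4859}{w{\left(-70 \right)}} + \frac{U{\left(115 \right)}}{B{\left(20 \right)}} = - \frac{4859}{-116} + \frac{1}{\left(62 + 115\right) 20} = \left(-4859\right) \left(- \frac{1}{116}\right) + \frac{1}{177} \cdot \frac{1}{20} = \frac{4859}{116} + \frac{1}{177} \cdot \frac{1}{20} = \frac{4859}{116} + \frac{1}{3540} = \frac{1075061}{25665}$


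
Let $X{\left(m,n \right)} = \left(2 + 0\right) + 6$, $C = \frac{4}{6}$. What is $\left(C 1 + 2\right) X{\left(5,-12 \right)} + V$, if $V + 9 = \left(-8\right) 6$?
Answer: $- \frac{107}{3} \approx -35.667$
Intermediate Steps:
$C = \frac{2}{3}$ ($C = 4 \cdot \frac{1}{6} = \frac{2}{3} \approx 0.66667$)
$V = -57$ ($V = -9 - 48 = -57$)
$X{\left(m,n \right)} = 8$ ($X{\left(m,n \right)} = 2 + 6 = 8$)
$\left(C 1 + 2\right) X{\left(5,-12 \right)} + V = \left(\frac{2}{3} \cdot 1 + 2\right) 8 - 57 = \left(\frac{2}{3} + 2\right) 8 - 57 = \frac{8}{3} \cdot 8 - 57 = \frac{64}{3} - 57 = - \frac{107}{3}$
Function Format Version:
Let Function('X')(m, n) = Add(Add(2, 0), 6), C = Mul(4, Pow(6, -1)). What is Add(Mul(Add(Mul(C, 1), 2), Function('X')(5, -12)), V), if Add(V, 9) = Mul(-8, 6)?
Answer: Rational(-107, 3) ≈ -35.667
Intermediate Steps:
C = Rational(2, 3) (C = Mul(4, Rational(1, 6)) = Rational(2, 3) ≈ 0.66667)
V = -57 (V = Add(-9, Mul(-8, 6)) = Add(-9, -48) = -57)
Function('X')(m, n) = 8 (Function('X')(m, n) = Add(2, 6) = 8)
Add(Mul(Add(Mul(C, 1), 2), Function('X')(5, -12)), V) = Add(Mul(Add(Mul(Rational(2, 3), 1), 2), 8), -57) = Add(Mul(Add(Rational(2, 3), 2), 8), -57) = Add(Mul(Rational(8, 3), 8), -57) = Add(Rational(64, 3), -57) = Rational(-107, 3)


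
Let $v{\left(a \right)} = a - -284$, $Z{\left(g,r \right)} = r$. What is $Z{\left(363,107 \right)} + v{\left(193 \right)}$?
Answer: $584$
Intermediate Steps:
$v{\left(a \right)} = 284 + a$ ($v{\left(a \right)} = a + 284 = 284 + a$)
$Z{\left(363,107 \right)} + v{\left(193 \right)} = 107 + \left(284 + 193\right) = 107 + 477 = 584$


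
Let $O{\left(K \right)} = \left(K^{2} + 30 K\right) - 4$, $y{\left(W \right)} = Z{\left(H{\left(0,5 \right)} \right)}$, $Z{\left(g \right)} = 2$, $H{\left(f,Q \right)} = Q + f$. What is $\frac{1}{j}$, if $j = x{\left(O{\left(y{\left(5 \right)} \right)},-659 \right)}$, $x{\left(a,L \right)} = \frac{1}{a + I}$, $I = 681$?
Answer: $741$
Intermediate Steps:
$y{\left(W \right)} = 2$
$O{\left(K \right)} = -4 + K^{2} + 30 K$
$x{\left(a,L \right)} = \frac{1}{681 + a}$ ($x{\left(a,L \right)} = \frac{1}{a + 681} = \frac{1}{681 + a}$)
$j = \frac{1}{741}$ ($j = \frac{1}{681 + \left(-4 + 2^{2} + 30 \cdot 2\right)} = \frac{1}{681 + \left(-4 + 4 + 60\right)} = \frac{1}{681 + 60} = \frac{1}{741} \approx 0.0013495$)
$\frac{1}{j} = \frac{1}{\frac{1}{741}} = 741$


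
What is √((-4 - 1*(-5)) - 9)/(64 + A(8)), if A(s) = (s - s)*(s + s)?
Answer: I*√2/32 ≈ 0.044194*I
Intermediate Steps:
A(s) = 0 (A(s) = 0*(2*s) = 0)
√((-4 - 1*(-5)) - 9)/(64 + A(8)) = √((-4 - 1*(-5)) - 9)/(64 + 0) = √((-4 + 5) - 9)/64 = √(1 - 9)/64 = √(-8)/64 = (2*I*√2)/64 = I*√2/32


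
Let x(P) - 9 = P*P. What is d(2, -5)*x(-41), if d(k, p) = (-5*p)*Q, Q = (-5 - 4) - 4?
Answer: -549250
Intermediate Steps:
x(P) = 9 + P² (x(P) = 9 + P*P = 9 + P²)
Q = -13 (Q = -9 - 4 = -13)
d(k, p) = 65*p (d(k, p) = -5*p*(-13) = 65*p)
d(2, -5)*x(-41) = (65*(-5))*(9 + (-41)²) = -325*(9 + 1681) = -325*1690 = -549250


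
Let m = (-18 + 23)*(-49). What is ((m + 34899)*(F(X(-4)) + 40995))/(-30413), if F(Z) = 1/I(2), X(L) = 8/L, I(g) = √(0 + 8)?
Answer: -1420640730/30413 - 17327*√2/60826 ≈ -46712.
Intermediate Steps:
I(g) = 2*√2 (I(g) = √8 = 2*√2)
m = -245 (m = 5*(-49) = -245)
F(Z) = √2/4 (F(Z) = 1/(2*√2) = √2/4)
((m + 34899)*(F(X(-4)) + 40995))/(-30413) = ((-245 + 34899)*(√2/4 + 40995))/(-30413) = (34654*(40995 + √2/4))*(-1/30413) = (1420640730 + 17327*√2/2)*(-1/30413) = -1420640730/30413 - 17327*√2/60826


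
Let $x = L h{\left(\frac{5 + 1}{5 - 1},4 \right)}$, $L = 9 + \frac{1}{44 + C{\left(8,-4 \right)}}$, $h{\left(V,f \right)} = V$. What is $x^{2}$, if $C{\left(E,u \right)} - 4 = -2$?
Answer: $\frac{1550025}{8464} \approx 183.13$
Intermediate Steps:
$C{\left(E,u \right)} = 2$ ($C{\left(E,u \right)} = 4 - 2 = 2$)
$L = \frac{415}{46}$ ($L = 9 + \frac{1}{44 + 2} = 9 + \frac{1}{46} = \frac{415}{46} \approx 9.0217$)
$x = \frac{1245}{92}$ ($x = \frac{415 \frac{5 + 1}{5 - 1}}{46} = \frac{415 \cdot \frac{6}{4}}{46} = \frac{415 \cdot 6 \cdot \frac{1}{4}}{46} = \frac{415}{46} \cdot \frac{3}{2} = \frac{1245}{92} \approx 13.533$)
$x^{2} = \left(\frac{1245}{92}\right)^{2} = \frac{1550025}{8464}$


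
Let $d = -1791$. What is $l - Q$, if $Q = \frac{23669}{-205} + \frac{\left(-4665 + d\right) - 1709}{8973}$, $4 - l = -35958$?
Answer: $\frac{66364896092}{1839465} \approx 36078.0$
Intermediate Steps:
$l = 35962$ ($l = 4 - -35958 = 4 + 35958 = 35962$)
$Q = - \frac{214055762}{1839465}$ ($Q = \frac{23669}{-205} + \frac{\left(-4665 - 1791\right) - 1709}{8973} = 23669 \left(- \frac{1}{205}\right) + \left(-6456 - 1709\right) \frac{1}{8973} = - \frac{23669}{205} - \frac{8165}{8973} = - \frac{214055762}{1839465} \approx -116.37$)
$l - Q = 35962 - - \frac{214055762}{1839465} = 35962 + \frac{214055762}{1839465} = \frac{66364896092}{1839465}$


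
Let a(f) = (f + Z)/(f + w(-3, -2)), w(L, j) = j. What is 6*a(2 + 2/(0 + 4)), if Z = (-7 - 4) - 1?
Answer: -114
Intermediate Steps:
Z = -12 (Z = -11 - 1 = -12)
a(f) = (-12 + f)/(-2 + f) (a(f) = (f - 12)/(f - 2) = (-12 + f)/(-2 + f))
6*a(2 + 2/(0 + 4)) = 6*((-12 + (2 + 2/(0 + 4)))/(-2 + (2 + 2/(0 + 4)))) = 6*((-12 + (2 + 2/4))/(-2 + (2 + 2/4))) = 6*((-12 + (2 + 2*(¼)))/(-2 + (2 + 2*(¼)))) = 6*((-12 + (2 + ½))/(-2 + (2 + ½))) = 6*((-12 + 5/2)/(-2 + 5/2)) = 6*(-19/2/(½)) = 6*(2*(-19/2)) = 6*(-19) = -114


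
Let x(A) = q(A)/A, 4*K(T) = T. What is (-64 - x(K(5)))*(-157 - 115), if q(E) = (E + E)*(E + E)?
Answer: 18768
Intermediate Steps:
q(E) = 4*E² (q(E) = (2*E)*(2*E) = 4*E²)
K(T) = T/4
x(A) = 4*A (x(A) = (4*A²)/A = 4*A)
(-64 - x(K(5)))*(-157 - 115) = (-64 - 4*(¼)*5)*(-157 - 115) = (-64 - 4*5/4)*(-272) = (-64 - 1*5)*(-272) = (-64 - 5)*(-272) = -69*(-272) = 18768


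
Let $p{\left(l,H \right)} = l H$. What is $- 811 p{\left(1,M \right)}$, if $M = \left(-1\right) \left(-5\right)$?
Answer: $-4055$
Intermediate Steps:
$M = 5$
$p{\left(l,H \right)} = H l$
$- 811 p{\left(1,M \right)} = - 811 \cdot 5 \cdot 1 = \left(-811\right) 5 = -4055$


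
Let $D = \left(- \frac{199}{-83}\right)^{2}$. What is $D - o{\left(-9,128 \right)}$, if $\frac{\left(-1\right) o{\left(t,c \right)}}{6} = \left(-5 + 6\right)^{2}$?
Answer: $\frac{80935}{6889} \approx 11.748$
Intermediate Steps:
$o{\left(t,c \right)} = -6$ ($o{\left(t,c \right)} = - 6 \left(-5 + 6\right)^{2} = - 6 \cdot 1^{2} = \left(-6\right) 1 = -6$)
$D = \frac{39601}{6889}$ ($D = \left(\left(-199\right) \left(- \frac{1}{83}\right)\right)^{2} = \left(\frac{199}{83}\right)^{2} = \frac{39601}{6889} \approx 5.7484$)
$D - o{\left(-9,128 \right)} = \frac{39601}{6889} - -6 = \frac{39601}{6889} + 6 = \frac{80935}{6889}$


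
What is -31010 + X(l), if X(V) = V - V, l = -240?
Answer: -31010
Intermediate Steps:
X(V) = 0
-31010 + X(l) = -31010 + 0 = -31010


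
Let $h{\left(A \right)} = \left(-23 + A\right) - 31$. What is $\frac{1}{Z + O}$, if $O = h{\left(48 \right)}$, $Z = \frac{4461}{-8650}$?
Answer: $- \frac{8650}{56361} \approx -0.15347$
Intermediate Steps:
$Z = - \frac{4461}{8650}$ ($Z = 4461 \left(- \frac{1}{8650}\right) = - \frac{4461}{8650} \approx -0.51572$)
$h{\left(A \right)} = -54 + A$
$O = -6$ ($O = -54 + 48 = -6$)
$\frac{1}{Z + O} = \frac{1}{- \frac{4461}{8650} - 6} = \frac{1}{- \frac{56361}{8650}} = - \frac{8650}{56361}$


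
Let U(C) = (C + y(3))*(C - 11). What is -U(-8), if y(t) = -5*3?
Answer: -437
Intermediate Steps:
y(t) = -15
U(C) = (-15 + C)*(-11 + C) (U(C) = (C - 15)*(C - 11) = (-15 + C)*(-11 + C))
-U(-8) = -(165 + (-8)² - 26*(-8)) = -(165 + 64 + 208) = -1*437 = -437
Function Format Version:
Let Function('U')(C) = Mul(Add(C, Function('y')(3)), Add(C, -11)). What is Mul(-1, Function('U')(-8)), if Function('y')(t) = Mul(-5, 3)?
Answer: -437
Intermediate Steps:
Function('y')(t) = -15
Function('U')(C) = Mul(Add(-15, C), Add(-11, C)) (Function('U')(C) = Mul(Add(C, -15), Add(C, -11)) = Mul(Add(-15, C), Add(-11, C)))
Mul(-1, Function('U')(-8)) = Mul(-1, Add(165, Pow(-8, 2), Mul(-26, -8))) = Mul(-1, Add(165, 64, 208)) = Mul(-1, 437) = -437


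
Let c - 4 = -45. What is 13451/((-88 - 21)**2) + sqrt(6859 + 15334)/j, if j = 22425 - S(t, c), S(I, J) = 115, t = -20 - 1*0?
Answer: 13451/11881 + sqrt(22193)/22310 ≈ 1.1388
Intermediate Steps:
c = -41 (c = 4 - 45 = -41)
t = -20 (t = -20 + 0 = -20)
j = 22310 (j = 22425 - 1*115 = 22425 - 115 = 22310)
13451/((-88 - 21)**2) + sqrt(6859 + 15334)/j = 13451/((-88 - 21)**2) + sqrt(6859 + 15334)/22310 = 13451/((-109)**2) + sqrt(22193)*(1/22310) = 13451/11881 + sqrt(22193)/22310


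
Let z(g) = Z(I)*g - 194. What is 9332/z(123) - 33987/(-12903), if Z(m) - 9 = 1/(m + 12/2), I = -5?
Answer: 12968444/1113959 ≈ 11.642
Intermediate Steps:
Z(m) = 9 + 1/(6 + m) (Z(m) = 9 + 1/(m + 12/2) = 9 + 1/(m + 12*(½)) = 9 + 1/(m + 6) = 9 + 1/(6 + m))
z(g) = -194 + 10*g (z(g) = ((55 + 9*(-5))/(6 - 5))*g - 194 = ((55 - 45)/1)*g - 194 = (1*10)*g - 194 = 10*g - 194 = -194 + 10*g)
9332/z(123) - 33987/(-12903) = 9332/(-194 + 10*123) - 33987/(-12903) = 9332/(-194 + 1230) - 33987*(-1/12903) = 9332/1036 + 11329/4301 = 9332*(1/1036) + 11329/4301 = 2333/259 + 11329/4301 = 12968444/1113959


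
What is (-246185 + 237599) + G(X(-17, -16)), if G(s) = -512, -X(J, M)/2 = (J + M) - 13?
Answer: -9098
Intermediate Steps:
X(J, M) = 26 - 2*J - 2*M (X(J, M) = -2*((J + M) - 13) = -2*(-13 + J + M) = 26 - 2*J - 2*M)
(-246185 + 237599) + G(X(-17, -16)) = (-246185 + 237599) - 512 = -8586 - 512 = -9098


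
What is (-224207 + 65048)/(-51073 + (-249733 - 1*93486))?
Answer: 159159/394292 ≈ 0.40366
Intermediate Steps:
(-224207 + 65048)/(-51073 + (-249733 - 1*93486)) = -159159/(-51073 + (-249733 - 93486)) = -159159/(-51073 - 343219) = -159159/(-394292) = -159159*(-1/394292) = 159159/394292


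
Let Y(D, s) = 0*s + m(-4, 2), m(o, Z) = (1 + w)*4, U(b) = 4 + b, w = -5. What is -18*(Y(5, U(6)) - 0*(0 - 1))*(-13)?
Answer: -3744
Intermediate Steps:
m(o, Z) = -16 (m(o, Z) = (1 - 5)*4 = -4*4 = -16)
Y(D, s) = -16 (Y(D, s) = 0*s - 16 = 0 - 16 = -16)
-18*(Y(5, U(6)) - 0*(0 - 1))*(-13) = -18*(-16 - 0*(0 - 1))*(-13) = -18*(-16 - 0*(-1))*(-13) = -18*(-16 - 1*0)*(-13) = -18*(-16 + 0)*(-13) = -18*(-16)*(-13) = 288*(-13) = -3744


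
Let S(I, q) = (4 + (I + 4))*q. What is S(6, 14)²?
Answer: 38416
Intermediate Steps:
S(I, q) = q*(8 + I) (S(I, q) = (4 + (4 + I))*q = (8 + I)*q = q*(8 + I))
S(6, 14)² = (14*(8 + 6))² = (14*14)² = 196² = 38416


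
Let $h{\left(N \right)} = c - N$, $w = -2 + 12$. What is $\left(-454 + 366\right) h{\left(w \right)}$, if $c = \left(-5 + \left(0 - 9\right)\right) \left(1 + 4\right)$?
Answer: $7040$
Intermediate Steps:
$w = 10$
$c = -70$ ($c = \left(-5 + \left(0 - 9\right)\right) 5 = \left(-5 - 9\right) 5 = \left(-14\right) 5 = -70$)
$h{\left(N \right)} = -70 - N$
$\left(-454 + 366\right) h{\left(w \right)} = \left(-454 + 366\right) \left(-70 - 10\right) = - 88 \left(-70 - 10\right) = \left(-88\right) \left(-80\right) = 7040$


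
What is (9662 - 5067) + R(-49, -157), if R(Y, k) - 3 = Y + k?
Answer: 4392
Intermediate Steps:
R(Y, k) = 3 + Y + k (R(Y, k) = 3 + (Y + k) = 3 + Y + k)
(9662 - 5067) + R(-49, -157) = (9662 - 5067) + (3 - 49 - 157) = 4595 - 203 = 4392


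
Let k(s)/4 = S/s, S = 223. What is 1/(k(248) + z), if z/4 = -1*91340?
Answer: -62/22652097 ≈ -2.7371e-6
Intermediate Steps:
z = -365360 (z = 4*(-1*91340) = 4*(-91340) = -365360)
k(s) = 892/s (k(s) = 4*(223/s) = 892/s)
1/(k(248) + z) = 1/(892/248 - 365360) = 1/(892*(1/248) - 365360) = 1/(223/62 - 365360) = 1/(-22652097/62) = -62/22652097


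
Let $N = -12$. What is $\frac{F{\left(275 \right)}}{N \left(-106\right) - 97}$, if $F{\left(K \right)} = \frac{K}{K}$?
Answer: $\frac{1}{1175} \approx 0.00085106$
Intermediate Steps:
$F{\left(K \right)} = 1$
$\frac{F{\left(275 \right)}}{N \left(-106\right) - 97} = 1 \frac{1}{\left(-12\right) \left(-106\right) - 97} = 1 \frac{1}{1272 - 97} = 1 \cdot \frac{1}{1175} = \frac{1}{1175}$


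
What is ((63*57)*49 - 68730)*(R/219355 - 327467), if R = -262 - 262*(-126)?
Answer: -1540483790438403/43871 ≈ -3.5114e+10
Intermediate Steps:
R = 32750 (R = -262 + 33012 = 32750)
((63*57)*49 - 68730)*(R/219355 - 327467) = ((63*57)*49 - 68730)*(32750/219355 - 327467) = (3591*49 - 68730)*(32750*(1/219355) - 327467) = (175959 - 68730)*(6550/43871 - 327467) = 107229*(-14366298207/43871) = -1540483790438403/43871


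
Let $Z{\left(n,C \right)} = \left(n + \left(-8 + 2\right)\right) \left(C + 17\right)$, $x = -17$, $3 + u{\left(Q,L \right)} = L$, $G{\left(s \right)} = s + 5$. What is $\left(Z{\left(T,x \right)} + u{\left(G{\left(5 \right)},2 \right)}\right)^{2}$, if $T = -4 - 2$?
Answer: $1$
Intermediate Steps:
$G{\left(s \right)} = 5 + s$
$u{\left(Q,L \right)} = -3 + L$
$T = -6$ ($T = -4 - 2 = -6$)
$Z{\left(n,C \right)} = \left(-6 + n\right) \left(17 + C\right)$ ($Z{\left(n,C \right)} = \left(n - 6\right) \left(17 + C\right) = \left(-6 + n\right) \left(17 + C\right)$)
$\left(Z{\left(T,x \right)} + u{\left(G{\left(5 \right)},2 \right)}\right)^{2} = \left(\left(-102 - -102 + 17 \left(-6\right) - -102\right) + \left(-3 + 2\right)\right)^{2} = \left(\left(-102 + 102 - 102 + 102\right) - 1\right)^{2} = \left(0 - 1\right)^{2} = \left(-1\right)^{2} = 1$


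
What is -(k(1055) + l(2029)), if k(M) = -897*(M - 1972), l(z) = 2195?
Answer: -824744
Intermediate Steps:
k(M) = 1768884 - 897*M (k(M) = -897*(-1972 + M) = 1768884 - 897*M)
-(k(1055) + l(2029)) = -((1768884 - 897*1055) + 2195) = -((1768884 - 946335) + 2195) = -(822549 + 2195) = -1*824744 = -824744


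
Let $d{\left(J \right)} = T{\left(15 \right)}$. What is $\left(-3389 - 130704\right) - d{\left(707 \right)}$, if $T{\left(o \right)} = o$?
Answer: $-134108$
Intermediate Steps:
$d{\left(J \right)} = 15$
$\left(-3389 - 130704\right) - d{\left(707 \right)} = \left(-3389 - 130704\right) - 15 = -134093 - 15 = -134108$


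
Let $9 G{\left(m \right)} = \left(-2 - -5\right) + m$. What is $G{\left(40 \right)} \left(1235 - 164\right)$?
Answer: $5117$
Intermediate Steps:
$G{\left(m \right)} = \frac{1}{3} + \frac{m}{9}$ ($G{\left(m \right)} = \frac{\left(-2 - -5\right) + m}{9} = \frac{\left(-2 + 5\right) + m}{9} = \frac{3 + m}{9} = \frac{1}{3} + \frac{m}{9}$)
$G{\left(40 \right)} \left(1235 - 164\right) = \left(\frac{1}{3} + \frac{1}{9} \cdot 40\right) \left(1235 - 164\right) = \left(\frac{1}{3} + \frac{40}{9}\right) \left(1235 - 164\right) = \frac{43 \left(1235 - 164\right)}{9} = \frac{43}{9} \cdot 1071 = 5117$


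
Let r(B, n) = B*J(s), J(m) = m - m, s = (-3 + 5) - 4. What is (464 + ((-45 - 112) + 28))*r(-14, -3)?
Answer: 0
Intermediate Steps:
s = -2 (s = 2 - 4 = -2)
J(m) = 0
r(B, n) = 0 (r(B, n) = B*0 = 0)
(464 + ((-45 - 112) + 28))*r(-14, -3) = (464 + ((-45 - 112) + 28))*0 = (464 + (-157 + 28))*0 = (464 - 129)*0 = 335*0 = 0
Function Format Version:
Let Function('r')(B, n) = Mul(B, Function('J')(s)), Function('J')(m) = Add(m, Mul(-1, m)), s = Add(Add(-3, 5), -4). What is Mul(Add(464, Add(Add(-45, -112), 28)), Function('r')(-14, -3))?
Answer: 0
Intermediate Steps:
s = -2 (s = Add(2, -4) = -2)
Function('J')(m) = 0
Function('r')(B, n) = 0 (Function('r')(B, n) = Mul(B, 0) = 0)
Mul(Add(464, Add(Add(-45, -112), 28)), Function('r')(-14, -3)) = Mul(Add(464, Add(Add(-45, -112), 28)), 0) = Mul(Add(464, Add(-157, 28)), 0) = Mul(Add(464, -129), 0) = Mul(335, 0) = 0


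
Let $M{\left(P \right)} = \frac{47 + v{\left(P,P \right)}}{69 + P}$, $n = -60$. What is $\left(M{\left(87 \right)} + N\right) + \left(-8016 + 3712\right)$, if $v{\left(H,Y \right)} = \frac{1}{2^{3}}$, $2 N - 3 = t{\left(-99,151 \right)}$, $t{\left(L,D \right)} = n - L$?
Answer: $- \frac{411139}{96} \approx -4282.7$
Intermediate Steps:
$t{\left(L,D \right)} = -60 - L$
$N = 21$ ($N = \frac{3}{2} + \frac{-60 - -99}{2} = \frac{3}{2} + \frac{-60 + 99}{2} = \frac{3}{2} + \frac{1}{2} \cdot 39 = \frac{3}{2} + \frac{39}{2} = 21$)
$v{\left(H,Y \right)} = \frac{1}{8}$
$M{\left(P \right)} = \frac{377}{8 \left(69 + P\right)}$ ($M{\left(P \right)} = \frac{47 + \frac{1}{8}}{69 + P} = \frac{377}{8 \left(69 + P\right)}$)
$\left(M{\left(87 \right)} + N\right) + \left(-8016 + 3712\right) = \left(\frac{377}{8 \left(69 + 87\right)} + 21\right) + \left(-8016 + 3712\right) = \left(\frac{377}{8 \cdot 156} + 21\right) - 4304 = \left(\frac{377}{8} \cdot \frac{1}{156} + 21\right) - 4304 = \left(\frac{29}{96} + 21\right) - 4304 = \frac{2045}{96} - 4304 = - \frac{411139}{96}$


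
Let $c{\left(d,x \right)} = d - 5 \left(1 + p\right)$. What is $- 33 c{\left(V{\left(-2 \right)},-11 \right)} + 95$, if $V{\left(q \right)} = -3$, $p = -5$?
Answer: $-466$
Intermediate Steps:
$c{\left(d,x \right)} = 20 + d$ ($c{\left(d,x \right)} = d - 5 \left(1 - 5\right) = d - -20 = d + 20 = 20 + d$)
$- 33 c{\left(V{\left(-2 \right)},-11 \right)} + 95 = - 33 \left(20 - 3\right) + 95 = \left(-33\right) 17 + 95 = -561 + 95 = -466$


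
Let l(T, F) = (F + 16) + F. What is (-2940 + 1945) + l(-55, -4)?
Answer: -987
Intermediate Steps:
l(T, F) = 16 + 2*F (l(T, F) = (16 + F) + F = 16 + 2*F)
(-2940 + 1945) + l(-55, -4) = (-2940 + 1945) + (16 + 2*(-4)) = -995 + (16 - 8) = -995 + 8 = -987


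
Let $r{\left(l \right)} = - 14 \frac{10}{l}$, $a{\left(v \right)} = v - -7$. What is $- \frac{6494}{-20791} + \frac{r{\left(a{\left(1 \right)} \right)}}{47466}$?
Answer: $\frac{36221219}{116101836} \approx 0.31198$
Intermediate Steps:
$a{\left(v \right)} = 7 + v$ ($a{\left(v \right)} = v + 7 = 7 + v$)
$r{\left(l \right)} = - \frac{140}{l}$
$- \frac{6494}{-20791} + \frac{r{\left(a{\left(1 \right)} \right)}}{47466} = - \frac{6494}{-20791} + \frac{\left(-140\right) \frac{1}{7 + 1}}{47466} = \left(-6494\right) \left(- \frac{1}{20791}\right) + - \frac{140}{8} \cdot \frac{1}{47466} = \frac{382}{1223} + \left(-140\right) \frac{1}{8} \cdot \frac{1}{47466} = \frac{382}{1223} - \frac{35}{94932} = \frac{36221219}{116101836}$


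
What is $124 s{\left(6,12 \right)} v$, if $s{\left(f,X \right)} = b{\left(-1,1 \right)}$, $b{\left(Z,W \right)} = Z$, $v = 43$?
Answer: $-5332$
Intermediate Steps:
$s{\left(f,X \right)} = -1$
$124 s{\left(6,12 \right)} v = 124 \left(-1\right) 43 = \left(-124\right) 43 = -5332$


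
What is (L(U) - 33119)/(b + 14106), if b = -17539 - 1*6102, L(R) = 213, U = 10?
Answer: 32906/9535 ≈ 3.4511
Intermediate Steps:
b = -23641 (b = -17539 - 6102 = -23641)
(L(U) - 33119)/(b + 14106) = (213 - 33119)/(-23641 + 14106) = -32906/(-9535) = -32906*(-1/9535) = 32906/9535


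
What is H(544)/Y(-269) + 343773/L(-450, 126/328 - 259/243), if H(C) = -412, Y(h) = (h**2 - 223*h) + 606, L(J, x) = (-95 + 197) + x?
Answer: 910736833403470/268416642549 ≈ 3393.0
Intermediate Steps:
L(J, x) = 102 + x
Y(h) = 606 + h**2 - 223*h
H(544)/Y(-269) + 343773/L(-450, 126/328 - 259/243) = -412/(606 + (-269)**2 - 223*(-269)) + 343773/(102 + (126/328 - 259/243)) = -412/(606 + 72361 + 59987) + 343773/(102 + (126*(1/328) - 259*1/243)) = -412/132954 + 343773/(102 + (63/164 - 259/243)) = -412*1/132954 + 343773/(102 - 27167/39852) = -206/66477 + 343773/(4037737/39852) = -206/66477 + 343773*(39852/4037737) = -206/66477 + 13700041596/4037737 = 910736833403470/268416642549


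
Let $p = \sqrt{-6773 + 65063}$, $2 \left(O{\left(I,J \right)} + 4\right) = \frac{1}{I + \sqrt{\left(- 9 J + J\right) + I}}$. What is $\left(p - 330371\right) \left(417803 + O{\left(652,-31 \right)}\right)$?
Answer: $- \frac{188271110887527}{1364} + \frac{569877837 \sqrt{58290}}{1364} \approx -1.3793 \cdot 10^{11}$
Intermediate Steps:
$O{\left(I,J \right)} = -4 + \frac{1}{2 \left(I + \sqrt{I - 8 J}\right)}$ ($O{\left(I,J \right)} = -4 + \frac{1}{2 \left(I + \sqrt{\left(- 9 J + J\right) + I}\right)} = -4 + \frac{1}{2 \left(I + \sqrt{- 8 J + I}\right)} = -4 + \frac{1}{2 \left(I + \sqrt{I - 8 J}\right)}$)
$p = \sqrt{58290} \approx 241.43$
$\left(p - 330371\right) \left(417803 + O{\left(652,-31 \right)}\right) = \left(\sqrt{58290} - 330371\right) \left(417803 + \frac{\frac{1}{2} - 2608 - 4 \sqrt{652 - -248}}{652 + \sqrt{652 - -248}}\right) = \left(-330371 + \sqrt{58290}\right) \left(417803 + \frac{\frac{1}{2} - 2608 - 4 \sqrt{652 + 248}}{652 + \sqrt{652 + 248}}\right) = \left(-330371 + \sqrt{58290}\right) \left(417803 + \frac{\frac{1}{2} - 2608 - 4 \sqrt{900}}{652 + \sqrt{900}}\right) = \left(-330371 + \sqrt{58290}\right) \left(417803 + \frac{\frac{1}{2} - 2608 - 120}{652 + 30}\right) = \left(-330371 + \sqrt{58290}\right) \left(417803 + \frac{\frac{1}{2} - 2608 - 120}{682}\right) = \left(-330371 + \sqrt{58290}\right) \left(417803 + \frac{1}{682} \left(- \frac{5455}{2}\right)\right) = \left(-330371 + \sqrt{58290}\right) \left(417803 - \frac{5455}{1364}\right) = \left(-330371 + \sqrt{58290}\right) \frac{569877837}{1364} = - \frac{188271110887527}{1364} + \frac{569877837 \sqrt{58290}}{1364}$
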